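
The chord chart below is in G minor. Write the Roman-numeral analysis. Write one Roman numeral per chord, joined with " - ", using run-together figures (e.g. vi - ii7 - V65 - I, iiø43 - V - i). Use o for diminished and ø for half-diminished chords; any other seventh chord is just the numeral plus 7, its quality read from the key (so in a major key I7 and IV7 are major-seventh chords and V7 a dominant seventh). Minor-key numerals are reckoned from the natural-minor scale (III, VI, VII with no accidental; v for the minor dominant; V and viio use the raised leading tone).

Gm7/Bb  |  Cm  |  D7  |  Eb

Gm7/Bb: minor seventh chord on G = scale degree 1 → i65.
Cm: minor triad on C = scale degree 4 → iv.
D7: dominant seventh chord on D = scale degree 5 → V7.
Eb has root Eb, degree 6 in G minor, so VI.

i65 - iv - V7 - VI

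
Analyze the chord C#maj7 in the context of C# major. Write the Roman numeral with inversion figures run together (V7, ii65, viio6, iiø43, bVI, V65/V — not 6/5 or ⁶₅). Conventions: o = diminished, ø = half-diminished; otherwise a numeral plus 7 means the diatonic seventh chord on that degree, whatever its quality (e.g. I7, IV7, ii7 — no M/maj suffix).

I7

Stacked in thirds the chord is C#-E#-G#-B#: a major seventh chord on C#.
In C# major, C# is the tonic; the diatonic major seventh chord there is I7.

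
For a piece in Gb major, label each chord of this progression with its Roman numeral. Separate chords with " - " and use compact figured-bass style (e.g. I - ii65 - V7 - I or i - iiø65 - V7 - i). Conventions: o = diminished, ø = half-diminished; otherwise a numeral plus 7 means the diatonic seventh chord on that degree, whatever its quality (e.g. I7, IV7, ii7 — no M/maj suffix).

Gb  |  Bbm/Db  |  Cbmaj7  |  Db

I - iii6 - IV7 - V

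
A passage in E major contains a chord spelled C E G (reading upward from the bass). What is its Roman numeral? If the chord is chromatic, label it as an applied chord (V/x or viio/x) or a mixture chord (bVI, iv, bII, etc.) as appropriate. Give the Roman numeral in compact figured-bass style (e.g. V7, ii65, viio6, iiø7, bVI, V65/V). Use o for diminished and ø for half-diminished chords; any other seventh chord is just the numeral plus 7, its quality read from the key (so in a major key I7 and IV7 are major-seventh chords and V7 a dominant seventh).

bVI

The pitches C-E-G form a major triad rooted on C.
C is the lowered sixth degree of E major (diatonic 6 would be C#). This is a major triad on the lowered sixth degree, borrowed from the parallel minor.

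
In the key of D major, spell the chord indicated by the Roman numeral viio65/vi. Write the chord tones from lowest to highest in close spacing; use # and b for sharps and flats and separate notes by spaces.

C# E G A#

viio65/vi is a secondary leading-tone chord. The target vi is B in D major; the applied chord is rooted a semitone below, on A#.
Building a fully diminished seventh chord on A# gives A#-C#-E-G.
With the 65 figure the chord is in first inversion; from the bass C# upward in close position it reads C#-E-G-A#.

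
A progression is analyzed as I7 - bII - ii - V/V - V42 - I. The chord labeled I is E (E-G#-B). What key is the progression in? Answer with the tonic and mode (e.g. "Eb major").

E major

The anchor chord is a major triad on E, labeled I.
If E is scale degree 1 and the mode makes that degree carry a major triad, the tonic is E and the mode is major.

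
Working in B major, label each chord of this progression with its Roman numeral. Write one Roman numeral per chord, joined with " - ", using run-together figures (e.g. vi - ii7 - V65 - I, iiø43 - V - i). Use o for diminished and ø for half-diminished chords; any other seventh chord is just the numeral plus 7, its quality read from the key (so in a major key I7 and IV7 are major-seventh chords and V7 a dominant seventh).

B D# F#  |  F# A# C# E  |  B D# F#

I - V7 - I

B-D#-F#: major triad on B = scale degree 1 → I.
F#-A#-C#-E: root F# is the dominant; dominant seventh chord there is V7.
B-D#-F#: root B is the tonic; major triad there is I.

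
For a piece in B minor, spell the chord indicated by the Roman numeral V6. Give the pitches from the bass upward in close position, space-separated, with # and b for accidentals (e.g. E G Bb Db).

In B minor, scale degree 5 is F#. The dominant is major (leading tone raised), so V is a major triad.
Stacking thirds from F# gives F#-A#-C#.
The figured bass 6 indicates first inversion, placing the third (A#) in the bass: A#-C#-F#.

A# C# F#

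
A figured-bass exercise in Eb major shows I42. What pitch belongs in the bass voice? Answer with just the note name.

I in Eb major has root Eb; the chord is Eb-G-Bb-D.
The figure 42 means third inversion — the seventh is in the bass.

D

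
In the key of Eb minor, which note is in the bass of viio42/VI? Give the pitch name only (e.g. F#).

Abb

The applied chord viio42/VI is rooted on Bb: Bb-Db-Fb-Abb.
The figure 42 means third inversion — the seventh is in the bass.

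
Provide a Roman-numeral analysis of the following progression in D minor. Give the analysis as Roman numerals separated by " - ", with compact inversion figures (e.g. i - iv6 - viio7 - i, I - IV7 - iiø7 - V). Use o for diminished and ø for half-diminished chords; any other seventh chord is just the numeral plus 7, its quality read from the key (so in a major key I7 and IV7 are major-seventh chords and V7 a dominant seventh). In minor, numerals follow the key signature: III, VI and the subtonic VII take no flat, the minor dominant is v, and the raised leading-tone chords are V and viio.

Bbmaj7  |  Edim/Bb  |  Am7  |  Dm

VI7 - iio64 - v7 - i

Bbmaj7: major seventh chord on Bb = scale degree 6 → VI7.
Edim/Bb: diminished triad on E = scale degree 2 → iio64.
Am7: minor seventh chord on A = scale degree 5 → v7.
Dm has root D, degree 1 in D minor, so i.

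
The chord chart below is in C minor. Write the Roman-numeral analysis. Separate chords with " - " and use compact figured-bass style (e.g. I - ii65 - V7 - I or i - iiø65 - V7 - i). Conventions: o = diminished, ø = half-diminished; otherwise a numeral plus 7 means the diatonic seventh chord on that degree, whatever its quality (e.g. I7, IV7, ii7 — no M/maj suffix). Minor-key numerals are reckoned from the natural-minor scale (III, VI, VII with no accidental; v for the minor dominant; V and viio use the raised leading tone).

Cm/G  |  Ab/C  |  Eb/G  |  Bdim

i64 - VI6 - III6 - viio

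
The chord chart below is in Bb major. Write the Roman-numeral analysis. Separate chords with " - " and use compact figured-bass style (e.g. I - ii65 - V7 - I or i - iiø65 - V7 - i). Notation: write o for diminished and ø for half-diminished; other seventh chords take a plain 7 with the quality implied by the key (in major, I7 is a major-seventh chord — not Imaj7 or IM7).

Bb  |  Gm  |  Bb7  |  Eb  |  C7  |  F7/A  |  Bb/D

I - vi - V7/IV - IV - V7/V - V65 - I6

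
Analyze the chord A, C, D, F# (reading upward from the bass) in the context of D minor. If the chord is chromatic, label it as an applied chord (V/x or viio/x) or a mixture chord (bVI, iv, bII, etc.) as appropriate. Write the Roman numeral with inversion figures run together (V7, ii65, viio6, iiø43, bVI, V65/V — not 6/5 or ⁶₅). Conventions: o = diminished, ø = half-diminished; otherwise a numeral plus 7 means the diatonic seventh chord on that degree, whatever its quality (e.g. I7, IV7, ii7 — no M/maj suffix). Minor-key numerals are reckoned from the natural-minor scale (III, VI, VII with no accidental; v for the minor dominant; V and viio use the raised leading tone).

V43/iv

Stacked in thirds the chord is D-F#-A-C: a dominant seventh chord on D.
D is not a diatonic chord root with this quality in D minor, but it lies a perfect fifth above G (iv), so the chord functions as an applied dominant of iv.
With A in the bass the chord is in second inversion, so the figured bass is 43.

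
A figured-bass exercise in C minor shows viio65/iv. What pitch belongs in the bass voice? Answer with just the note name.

The applied chord viio65/iv is rooted on E: E-G-Bb-Db.
The figure 65 means first inversion — the third is in the bass.

G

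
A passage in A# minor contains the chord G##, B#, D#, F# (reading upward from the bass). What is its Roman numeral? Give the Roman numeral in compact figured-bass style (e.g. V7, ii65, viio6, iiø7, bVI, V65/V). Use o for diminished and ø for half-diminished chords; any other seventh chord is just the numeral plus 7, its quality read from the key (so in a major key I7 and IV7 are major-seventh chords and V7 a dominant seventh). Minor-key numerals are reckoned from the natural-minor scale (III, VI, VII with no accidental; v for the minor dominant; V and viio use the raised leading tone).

viio7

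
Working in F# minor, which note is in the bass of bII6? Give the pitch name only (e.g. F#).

B

bII in F# minor has root G; the chord is G-B-D.
The figure 6 means first inversion — the third is in the bass.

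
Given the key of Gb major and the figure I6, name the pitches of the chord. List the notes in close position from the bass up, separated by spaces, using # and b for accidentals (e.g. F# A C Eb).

Bb Db Gb

The numeral's case and figure indicate a major triad. In Gb major its root, the first degree, is Gb.
Stacking thirds from Gb gives Gb-Bb-Db.
The figured bass 6 indicates first inversion, placing the third (Bb) in the bass: Bb-Db-Gb.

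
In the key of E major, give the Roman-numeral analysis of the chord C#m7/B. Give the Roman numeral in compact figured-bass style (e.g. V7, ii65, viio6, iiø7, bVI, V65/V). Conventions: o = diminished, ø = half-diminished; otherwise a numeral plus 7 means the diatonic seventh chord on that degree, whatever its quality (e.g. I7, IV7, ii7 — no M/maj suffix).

vi42

Stacked in thirds the chord is C#-E-G#-B: a minor seventh chord on C#.
C# is scale degree 6 in E major, and a minor seventh chord on that degree is written vi7.
With B in the bass the chord is in third inversion, so the figured bass is 42.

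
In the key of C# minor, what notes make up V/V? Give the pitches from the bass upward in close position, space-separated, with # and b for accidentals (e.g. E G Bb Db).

D# F## A#

V/V is a secondary dominant — the dominant triad of V. V in C# minor is G#, so the applied chord's root is D#, a perfect fifth above.
Building a major triad on D# gives D#-F##-A#.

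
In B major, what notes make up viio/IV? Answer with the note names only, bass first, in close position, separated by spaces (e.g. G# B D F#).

D# F# A

viio/IV is a secondary leading-tone chord. The target IV is E in B major; the applied chord is rooted a semitone below, on D#.
Building a diminished triad on D# gives D#-F#-A.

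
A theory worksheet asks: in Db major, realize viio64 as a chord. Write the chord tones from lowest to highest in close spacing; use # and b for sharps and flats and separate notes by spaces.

In Db major, the leading tone is C, and the diatonic chord built there is a diminished triad.
Stacking thirds from C gives C-Eb-Gb.
With the 64 figure the chord is in second inversion; from the bass Gb upward in close position it reads Gb-C-Eb.

Gb C Eb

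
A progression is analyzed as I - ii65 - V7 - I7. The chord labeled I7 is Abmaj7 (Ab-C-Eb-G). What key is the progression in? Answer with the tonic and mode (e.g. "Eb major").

Ab major

I7 is given as Ab-C-Eb-G — a major seventh chord with root Ab.
If Ab is scale degree 1 and the mode makes that degree carry a major seventh chord, the tonic is Ab and the mode is major.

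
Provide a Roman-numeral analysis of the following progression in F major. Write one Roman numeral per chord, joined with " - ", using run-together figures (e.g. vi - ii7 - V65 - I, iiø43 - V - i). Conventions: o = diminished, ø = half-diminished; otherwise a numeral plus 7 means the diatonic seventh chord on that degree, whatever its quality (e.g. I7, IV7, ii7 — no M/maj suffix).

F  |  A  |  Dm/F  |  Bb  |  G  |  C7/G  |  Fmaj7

I - V/vi - vi6 - IV - V/V - V43 - I7

F has root F, degree 1 in F major, so I.
A is the secondary dominant of vi (major triad on A): V/vi.
Dm/F has root D, degree 6 in F major, so vi6.
Bb has root Bb, degree 4 in F major, so IV.
G: a major triad on G, the applied dominant of V → V/V.
C7/G: root C is the dominant; dominant seventh chord there is V43.
Fmaj7: root F is the tonic; major seventh chord there is I7.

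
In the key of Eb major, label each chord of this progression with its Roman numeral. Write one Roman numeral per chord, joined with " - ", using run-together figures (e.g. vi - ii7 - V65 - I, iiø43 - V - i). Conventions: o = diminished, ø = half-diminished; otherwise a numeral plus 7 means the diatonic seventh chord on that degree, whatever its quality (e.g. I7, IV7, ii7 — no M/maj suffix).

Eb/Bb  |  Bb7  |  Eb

I64 - V7 - I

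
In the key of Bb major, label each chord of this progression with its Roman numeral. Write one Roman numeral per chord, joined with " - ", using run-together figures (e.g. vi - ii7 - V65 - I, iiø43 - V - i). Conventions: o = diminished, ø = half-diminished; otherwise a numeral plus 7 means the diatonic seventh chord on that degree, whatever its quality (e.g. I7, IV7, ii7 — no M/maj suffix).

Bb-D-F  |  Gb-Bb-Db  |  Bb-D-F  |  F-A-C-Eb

I - bVI - I - V7

Bb-D-F: root Bb is the tonic; major triad there is I.
Gb-Bb-Db: Gb with this quality isn't in the key; it's bVI, borrowed from the parallel minor.
Bb-D-F: major triad on Bb = scale degree 1 → I.
F-A-C-Eb: root F is the dominant; dominant seventh chord there is V7.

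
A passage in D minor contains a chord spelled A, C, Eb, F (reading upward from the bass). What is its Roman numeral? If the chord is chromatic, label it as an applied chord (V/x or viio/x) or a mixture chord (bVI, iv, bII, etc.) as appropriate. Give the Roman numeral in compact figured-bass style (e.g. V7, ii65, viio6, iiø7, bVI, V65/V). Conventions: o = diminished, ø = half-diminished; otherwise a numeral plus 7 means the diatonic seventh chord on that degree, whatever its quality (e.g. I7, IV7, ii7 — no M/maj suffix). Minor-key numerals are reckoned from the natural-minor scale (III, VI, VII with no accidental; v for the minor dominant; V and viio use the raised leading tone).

V65/VI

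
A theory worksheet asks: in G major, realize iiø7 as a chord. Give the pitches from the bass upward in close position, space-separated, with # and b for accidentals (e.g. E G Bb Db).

A C Eb G

iiø7 is the half-diminished supertonic seventh, borrowed from the parallel minor. In G major that root is A.
So the chord is A-C-Eb-G.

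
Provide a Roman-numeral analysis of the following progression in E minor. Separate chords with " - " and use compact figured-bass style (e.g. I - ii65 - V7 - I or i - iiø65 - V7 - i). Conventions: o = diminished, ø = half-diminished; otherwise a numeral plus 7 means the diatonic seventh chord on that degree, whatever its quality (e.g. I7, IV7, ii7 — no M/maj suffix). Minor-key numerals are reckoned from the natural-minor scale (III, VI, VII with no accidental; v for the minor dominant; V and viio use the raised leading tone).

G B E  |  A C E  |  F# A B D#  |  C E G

G-B-E: root E is the tonic; minor triad there is i6.
A-C-E: root A is the subdominant; minor triad there is iv.
F#-A-B-D#: dominant seventh chord on B = scale degree 5 → V43.
C-E-G: major triad on C = scale degree 6 → VI.

i6 - iv - V43 - VI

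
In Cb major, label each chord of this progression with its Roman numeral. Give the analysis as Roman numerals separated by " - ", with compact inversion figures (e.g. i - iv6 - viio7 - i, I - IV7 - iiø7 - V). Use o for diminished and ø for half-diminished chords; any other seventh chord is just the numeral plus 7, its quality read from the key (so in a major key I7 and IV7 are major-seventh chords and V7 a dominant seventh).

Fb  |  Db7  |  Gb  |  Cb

Fb: major triad on Fb = scale degree 4 → IV.
Db7: chromatic; Db is V of V, so V7/V.
Gb: major triad on Gb = scale degree 5 → V.
Cb has root Cb, degree 1 in Cb major, so I.

IV - V7/V - V - I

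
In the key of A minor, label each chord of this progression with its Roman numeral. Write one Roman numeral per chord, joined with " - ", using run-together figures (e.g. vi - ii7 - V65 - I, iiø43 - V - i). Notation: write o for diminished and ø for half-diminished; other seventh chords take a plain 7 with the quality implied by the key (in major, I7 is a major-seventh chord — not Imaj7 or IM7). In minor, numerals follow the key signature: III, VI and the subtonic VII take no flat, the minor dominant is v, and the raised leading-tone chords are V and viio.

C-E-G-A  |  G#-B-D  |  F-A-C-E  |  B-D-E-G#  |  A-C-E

i65 - viio - VI7 - V43 - i

C-E-G-A: minor seventh chord on A = scale degree 1 → i65.
G#-B-D: diminished triad on G# = scale degree 7 → viio.
F-A-C-E has root F, degree 6 in A minor, so VI7.
B-D-E-G# has root E, degree 5 in A minor, so V43.
A-C-E has root A, degree 1 in A minor, so i.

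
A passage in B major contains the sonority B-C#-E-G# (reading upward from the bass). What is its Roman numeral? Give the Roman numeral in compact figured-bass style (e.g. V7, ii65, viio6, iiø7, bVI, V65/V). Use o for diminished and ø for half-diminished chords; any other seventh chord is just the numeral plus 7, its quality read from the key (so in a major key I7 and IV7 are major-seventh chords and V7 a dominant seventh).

Stacked in thirds the chord is C#-E-G#-B: a minor seventh chord on C#.
In B major, C# is the supertonic; the diatonic minor seventh chord there is ii7.
With B in the bass the chord is in third inversion, so the figured bass is 42.

ii42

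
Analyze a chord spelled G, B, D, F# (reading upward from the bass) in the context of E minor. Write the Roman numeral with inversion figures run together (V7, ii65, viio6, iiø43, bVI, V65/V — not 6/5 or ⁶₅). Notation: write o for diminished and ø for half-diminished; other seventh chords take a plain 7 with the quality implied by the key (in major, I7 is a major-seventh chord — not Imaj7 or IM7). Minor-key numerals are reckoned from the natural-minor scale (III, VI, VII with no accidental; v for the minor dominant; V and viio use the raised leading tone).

III7

Stacked in thirds the chord is G-B-D-F#: a major seventh chord on G.
In E minor, G is the mediant; the diatonic major seventh chord there is III7.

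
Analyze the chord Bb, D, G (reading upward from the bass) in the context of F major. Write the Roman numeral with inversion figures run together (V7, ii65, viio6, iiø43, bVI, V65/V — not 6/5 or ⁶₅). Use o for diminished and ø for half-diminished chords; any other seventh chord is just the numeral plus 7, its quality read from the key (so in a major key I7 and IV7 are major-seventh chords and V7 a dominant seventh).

Stacked in thirds the chord is G-Bb-D: a minor triad on G.
In F major, G is the supertonic; the diatonic minor triad there is ii.
With Bb in the bass the chord is in first inversion, so the figured bass is 6.

ii6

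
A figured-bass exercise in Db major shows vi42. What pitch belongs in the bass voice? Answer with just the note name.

vi in Db major has root Bb; the chord is Bb-Db-F-Ab.
The figure 42 means third inversion — the seventh is in the bass.

Ab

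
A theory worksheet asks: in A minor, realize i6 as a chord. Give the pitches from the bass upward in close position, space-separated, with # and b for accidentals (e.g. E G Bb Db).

C E A

In A minor, the tonic is A, and the diatonic chord built there is a minor triad.
Stacking thirds from A gives A-C-E.
The figured bass 6 indicates first inversion, placing the third (C) in the bass: C-E-A.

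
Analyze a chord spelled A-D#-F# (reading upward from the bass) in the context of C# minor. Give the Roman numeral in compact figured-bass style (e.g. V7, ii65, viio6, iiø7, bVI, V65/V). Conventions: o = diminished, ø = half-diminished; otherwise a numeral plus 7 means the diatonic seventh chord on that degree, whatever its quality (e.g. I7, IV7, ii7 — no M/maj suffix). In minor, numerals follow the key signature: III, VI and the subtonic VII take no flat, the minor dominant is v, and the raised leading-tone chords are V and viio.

iio64

Stacked in thirds the chord is D#-F#-A: a diminished triad on D#.
In C# minor, D# is the supertonic; the diatonic diminished triad there is iio.
With A in the bass the chord is in second inversion, so the figured bass is 64.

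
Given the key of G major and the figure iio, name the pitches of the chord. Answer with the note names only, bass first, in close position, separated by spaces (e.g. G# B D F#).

A C Eb

Scale degree 2 in G major is A; here the chord built on it is altered to a diminished triad. iio is the diminished supertonic triad, borrowed from the parallel minor.
So the chord is A-C-Eb, a diminished triad.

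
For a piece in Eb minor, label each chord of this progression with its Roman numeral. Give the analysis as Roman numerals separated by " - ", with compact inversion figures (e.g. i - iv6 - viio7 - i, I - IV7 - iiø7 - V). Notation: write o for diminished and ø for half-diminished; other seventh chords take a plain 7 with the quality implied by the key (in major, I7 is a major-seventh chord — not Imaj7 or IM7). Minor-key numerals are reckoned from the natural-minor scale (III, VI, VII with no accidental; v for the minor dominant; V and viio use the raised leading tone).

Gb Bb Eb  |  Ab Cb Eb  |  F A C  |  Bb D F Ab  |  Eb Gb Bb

Gb-Bb-Eb: minor triad on Eb = scale degree 1 → i6.
Ab-Cb-Eb: minor triad on Ab = scale degree 4 → iv.
F-A-C is the secondary dominant of V (major triad on F): V/V.
Bb-D-F-Ab has root Bb, degree 5 in Eb minor, so V7.
Eb-Gb-Bb has root Eb, degree 1 in Eb minor, so i.

i6 - iv - V/V - V7 - i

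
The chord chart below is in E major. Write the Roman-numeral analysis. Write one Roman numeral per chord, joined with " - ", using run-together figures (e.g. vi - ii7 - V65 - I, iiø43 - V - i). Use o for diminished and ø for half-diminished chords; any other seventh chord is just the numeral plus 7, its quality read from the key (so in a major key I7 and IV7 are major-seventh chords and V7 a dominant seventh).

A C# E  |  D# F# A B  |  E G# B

IV - V65 - I

A-C#-E: major triad on A = scale degree 4 → IV.
D#-F#-A-B: root B is the dominant; dominant seventh chord there is V65.
E-G#-B has root E, degree 1 in E major, so I.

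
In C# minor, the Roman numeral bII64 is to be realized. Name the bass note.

bII in C# minor has root D; the chord is D-F#-A.
The figure 64 means second inversion — the fifth is in the bass.

A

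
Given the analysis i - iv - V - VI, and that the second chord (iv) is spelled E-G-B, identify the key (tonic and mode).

The anchor chord is a minor triad on E, labeled iv.
If E is scale degree 4 and the mode makes that degree carry a minor triad, the tonic is B and the mode is minor.

B minor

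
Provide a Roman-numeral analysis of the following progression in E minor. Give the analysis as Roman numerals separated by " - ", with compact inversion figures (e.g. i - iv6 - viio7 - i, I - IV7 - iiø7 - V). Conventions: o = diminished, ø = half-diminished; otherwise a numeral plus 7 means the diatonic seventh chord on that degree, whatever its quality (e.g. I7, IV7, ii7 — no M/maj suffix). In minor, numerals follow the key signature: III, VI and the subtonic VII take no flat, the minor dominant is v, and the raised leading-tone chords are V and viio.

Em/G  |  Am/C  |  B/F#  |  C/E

i6 - iv6 - V64 - VI6

Em/G: root E is the tonic; minor triad there is i6.
Am/C has root A, degree 4 in E minor, so iv6.
B/F#: root B is the dominant; major triad there is V64.
C/E has root C, degree 6 in E minor, so VI6.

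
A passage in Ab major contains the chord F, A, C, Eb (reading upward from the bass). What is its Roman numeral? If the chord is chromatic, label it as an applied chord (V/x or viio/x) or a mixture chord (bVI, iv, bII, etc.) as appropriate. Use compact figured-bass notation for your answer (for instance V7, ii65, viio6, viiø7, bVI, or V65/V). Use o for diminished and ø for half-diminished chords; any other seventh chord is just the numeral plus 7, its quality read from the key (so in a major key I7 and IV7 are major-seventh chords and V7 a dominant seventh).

V7/ii

The pitches F-A-C-Eb form a dominant seventh chord rooted on F.
F is not a diatonic chord root with this quality in Ab major, but it lies a perfect fifth above Bb (ii), so the chord functions as an applied dominant of ii.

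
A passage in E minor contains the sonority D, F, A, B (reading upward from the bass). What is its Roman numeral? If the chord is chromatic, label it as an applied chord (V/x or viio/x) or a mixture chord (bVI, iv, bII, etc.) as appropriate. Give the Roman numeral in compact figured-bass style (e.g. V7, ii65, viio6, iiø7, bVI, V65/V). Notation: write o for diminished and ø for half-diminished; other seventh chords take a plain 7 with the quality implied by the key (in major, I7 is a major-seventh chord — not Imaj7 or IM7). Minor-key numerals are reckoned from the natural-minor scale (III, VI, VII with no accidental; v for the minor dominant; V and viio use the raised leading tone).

viiø65/VI

The pitches B-D-F-A form a half-diminished seventh chord rooted on B.
B sits a half step below C (VI in E minor); a diminished chord there is the applied leading-tone chord of VI.
With D in the bass the chord is in first inversion, so the figured bass is 65.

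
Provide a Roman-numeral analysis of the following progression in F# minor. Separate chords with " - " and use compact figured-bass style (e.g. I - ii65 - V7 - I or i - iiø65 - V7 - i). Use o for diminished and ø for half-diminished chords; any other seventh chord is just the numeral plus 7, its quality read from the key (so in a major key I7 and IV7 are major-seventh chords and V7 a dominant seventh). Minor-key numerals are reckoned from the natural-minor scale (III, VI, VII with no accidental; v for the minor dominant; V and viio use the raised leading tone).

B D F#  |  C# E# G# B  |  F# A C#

B-D-F#: minor triad on B = scale degree 4 → iv.
C#-E#-G#-B has root C#, degree 5 in F# minor, so V7.
F#-A-C# has root F#, degree 1 in F# minor, so i.

iv - V7 - i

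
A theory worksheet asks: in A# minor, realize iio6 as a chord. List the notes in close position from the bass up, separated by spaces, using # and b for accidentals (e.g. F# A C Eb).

D# F# B#

In A# minor, the supertonic is B#, and the diatonic chord built there is a diminished triad.
That chord is spelled B#-D#-F#.
The figured bass 6 indicates first inversion, placing the third (D#) in the bass: D#-F#-B#.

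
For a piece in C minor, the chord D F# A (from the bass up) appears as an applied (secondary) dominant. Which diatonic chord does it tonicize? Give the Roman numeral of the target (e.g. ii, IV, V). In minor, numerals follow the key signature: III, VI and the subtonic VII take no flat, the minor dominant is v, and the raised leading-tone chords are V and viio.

The chord is a major triad on D.
A dominant resolves down a perfect fifth: D → G. In C minor, G is scale degree 5, i.e. V.

V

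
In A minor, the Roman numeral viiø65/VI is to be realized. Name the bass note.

G

The applied chord viiø65/VI is rooted on E: E-G-Bb-D.
The figure 65 means first inversion — the third is in the bass.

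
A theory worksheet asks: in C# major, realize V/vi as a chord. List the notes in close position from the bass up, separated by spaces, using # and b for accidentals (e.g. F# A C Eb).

E# G## B#

The slash means an applied dominant: we want the dominant of vi. In C# major, vi is A# minor, and its dominant is built on E#.
Building a major triad on E# gives E#-G##-B#.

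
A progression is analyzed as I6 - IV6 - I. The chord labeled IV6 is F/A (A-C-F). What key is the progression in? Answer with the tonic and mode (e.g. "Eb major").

C major

The chord F/A is a major triad rooted on F; its label is IV6.
If F is scale degree 4 and the mode makes that degree carry a major triad, the tonic is C and the mode is major.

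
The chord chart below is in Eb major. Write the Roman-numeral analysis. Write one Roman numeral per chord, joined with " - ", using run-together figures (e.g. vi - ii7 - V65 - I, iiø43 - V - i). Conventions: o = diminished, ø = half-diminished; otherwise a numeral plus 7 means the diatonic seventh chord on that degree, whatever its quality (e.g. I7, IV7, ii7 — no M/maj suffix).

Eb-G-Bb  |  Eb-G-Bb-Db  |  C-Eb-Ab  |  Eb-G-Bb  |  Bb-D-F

Eb-G-Bb: major triad on Eb = scale degree 1 → I.
Eb-G-Bb-Db: chromatic; Eb is V of IV, so V7/IV.
C-Eb-Ab has root Ab, degree 4 in Eb major, so IV6.
Eb-G-Bb: root Eb is the tonic; major triad there is I.
Bb-D-F: root Bb is the dominant; major triad there is V.

I - V7/IV - IV6 - I - V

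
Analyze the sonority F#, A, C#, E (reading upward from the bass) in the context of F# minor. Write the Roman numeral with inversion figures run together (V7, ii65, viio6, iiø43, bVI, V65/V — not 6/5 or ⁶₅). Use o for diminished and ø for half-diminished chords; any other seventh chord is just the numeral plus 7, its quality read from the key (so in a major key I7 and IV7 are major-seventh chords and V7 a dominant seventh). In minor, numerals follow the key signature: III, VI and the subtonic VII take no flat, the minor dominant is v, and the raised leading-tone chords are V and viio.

i7

Stacked in thirds the chord is F#-A-C#-E: a minor seventh chord on F#.
F# is scale degree 1 in F# minor, and a minor seventh chord on that degree is written i7.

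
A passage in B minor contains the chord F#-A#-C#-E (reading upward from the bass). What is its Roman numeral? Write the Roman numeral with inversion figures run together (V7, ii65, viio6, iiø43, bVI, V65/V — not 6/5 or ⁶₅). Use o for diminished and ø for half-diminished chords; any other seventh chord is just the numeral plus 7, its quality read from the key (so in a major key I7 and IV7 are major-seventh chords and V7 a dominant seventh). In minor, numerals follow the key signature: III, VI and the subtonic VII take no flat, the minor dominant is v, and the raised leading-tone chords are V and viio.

Stacked in thirds the chord is F#-A#-C#-E: a dominant seventh chord on F#.
F# is scale degree 5 in B minor, and a dominant seventh chord on that degree is written V7.

V7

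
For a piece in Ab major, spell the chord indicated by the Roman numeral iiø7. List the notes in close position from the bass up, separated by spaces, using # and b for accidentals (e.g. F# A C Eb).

Bb Db Fb Ab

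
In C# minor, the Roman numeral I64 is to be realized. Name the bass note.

G#

I in C# minor has root C#; the chord is C#-E#-G#.
The figure 64 means second inversion — the fifth is in the bass.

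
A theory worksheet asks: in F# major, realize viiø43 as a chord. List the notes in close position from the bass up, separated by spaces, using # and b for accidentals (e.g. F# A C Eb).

B D# E# G#

In F# major, scale degree 7 is E#, and the diatonic chord built there is a half-diminished seventh chord.
That chord is spelled E#-G#-B-D#.
With the 43 figure the chord is in second inversion; from the bass B upward in close position it reads B-D#-E#-G#.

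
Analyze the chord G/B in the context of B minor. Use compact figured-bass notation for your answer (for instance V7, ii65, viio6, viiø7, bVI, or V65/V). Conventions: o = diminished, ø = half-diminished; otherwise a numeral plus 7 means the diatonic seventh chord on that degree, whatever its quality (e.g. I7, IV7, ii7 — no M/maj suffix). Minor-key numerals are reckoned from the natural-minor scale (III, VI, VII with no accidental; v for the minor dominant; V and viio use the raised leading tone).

VI6

The pitches G-B-D form a major triad rooted on G.
G is scale degree 6 in B minor, and a major triad on that degree is written VI.
With B in the bass the chord is in first inversion, so the figured bass is 6.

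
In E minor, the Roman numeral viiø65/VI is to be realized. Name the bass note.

The applied chord viiø65/VI is rooted on B: B-D-F-A.
The figure 65 means first inversion — the third is in the bass.

D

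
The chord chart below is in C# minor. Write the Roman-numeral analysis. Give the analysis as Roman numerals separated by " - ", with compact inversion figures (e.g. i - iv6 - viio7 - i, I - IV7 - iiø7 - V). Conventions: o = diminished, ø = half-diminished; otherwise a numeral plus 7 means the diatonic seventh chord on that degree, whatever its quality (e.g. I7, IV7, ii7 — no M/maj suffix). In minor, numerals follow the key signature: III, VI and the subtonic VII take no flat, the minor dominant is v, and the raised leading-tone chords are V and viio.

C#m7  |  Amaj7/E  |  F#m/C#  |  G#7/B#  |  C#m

C#m7: root C# is the tonic; minor seventh chord there is i7.
Amaj7/E: root A is the submediant; major seventh chord there is VI43.
F#m/C#: root F# is the subdominant; minor triad there is iv64.
G#7/B#: dominant seventh chord on G# = scale degree 5 → V65.
C#m: root C# is the tonic; minor triad there is i.

i7 - VI43 - iv64 - V65 - i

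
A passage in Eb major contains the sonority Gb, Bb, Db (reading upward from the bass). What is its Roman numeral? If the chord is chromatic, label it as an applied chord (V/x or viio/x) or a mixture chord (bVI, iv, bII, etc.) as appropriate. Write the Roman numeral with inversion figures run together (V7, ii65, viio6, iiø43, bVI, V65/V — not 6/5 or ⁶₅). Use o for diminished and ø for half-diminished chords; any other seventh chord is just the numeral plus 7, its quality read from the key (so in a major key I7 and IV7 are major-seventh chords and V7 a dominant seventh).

bIII

Stacked in thirds the chord is Gb-Bb-Db: a major triad on Gb.
Gb is the lowered third degree of Eb major (diatonic 3 would be G). This is a major triad on the lowered third degree, borrowed from the parallel minor.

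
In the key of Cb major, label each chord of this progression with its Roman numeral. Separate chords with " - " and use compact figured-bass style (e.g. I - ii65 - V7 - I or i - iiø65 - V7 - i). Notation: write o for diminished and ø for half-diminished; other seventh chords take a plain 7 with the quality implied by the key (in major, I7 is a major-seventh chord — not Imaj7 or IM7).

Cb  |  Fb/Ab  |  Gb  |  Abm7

I - IV6 - V - vi7

Cb: root Cb is the tonic; major triad there is I.
Fb/Ab has root Fb, degree 4 in Cb major, so IV6.
Gb: major triad on Gb = scale degree 5 → V.
Abm7: minor seventh chord on Ab = scale degree 6 → vi7.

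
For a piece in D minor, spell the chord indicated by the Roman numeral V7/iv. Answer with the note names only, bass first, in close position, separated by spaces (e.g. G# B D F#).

D F# A C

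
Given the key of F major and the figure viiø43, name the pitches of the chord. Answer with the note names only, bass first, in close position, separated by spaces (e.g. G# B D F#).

Bb D E G

In F major, scale degree 7 is E, and the diatonic chord built there is a half-diminished seventh chord.
That chord is spelled E-G-Bb-D.
With the 43 figure the chord is in second inversion; from the bass Bb upward in close position it reads Bb-D-E-G.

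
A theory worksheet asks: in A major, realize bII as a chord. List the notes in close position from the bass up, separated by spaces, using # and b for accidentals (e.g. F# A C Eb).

Scale degree 2 in A major is B; lowering it a half step gives Bb. bII is the Neapolitan chord — a major triad on the lowered second degree.
So the chord is Bb-D-F.

Bb D F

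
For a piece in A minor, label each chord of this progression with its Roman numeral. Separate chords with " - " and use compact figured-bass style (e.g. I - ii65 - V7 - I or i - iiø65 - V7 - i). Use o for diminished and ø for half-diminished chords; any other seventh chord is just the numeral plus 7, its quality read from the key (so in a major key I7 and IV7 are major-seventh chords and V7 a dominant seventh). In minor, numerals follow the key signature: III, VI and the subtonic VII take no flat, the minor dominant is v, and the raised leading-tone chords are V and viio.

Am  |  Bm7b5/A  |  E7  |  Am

Am: root A is the tonic; minor triad there is i.
Bm7b5/A: root B is the supertonic; half-diminished seventh chord there is iiø42.
E7 has root E, degree 5 in A minor, so V7.
Am has root A, degree 1 in A minor, so i.

i - iiø42 - V7 - i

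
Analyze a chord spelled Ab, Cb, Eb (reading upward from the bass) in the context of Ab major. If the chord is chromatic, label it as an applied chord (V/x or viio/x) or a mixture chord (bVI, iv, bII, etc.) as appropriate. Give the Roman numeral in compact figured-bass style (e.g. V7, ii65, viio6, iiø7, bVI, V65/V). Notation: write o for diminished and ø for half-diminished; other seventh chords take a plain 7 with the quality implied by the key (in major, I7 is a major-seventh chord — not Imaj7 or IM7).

i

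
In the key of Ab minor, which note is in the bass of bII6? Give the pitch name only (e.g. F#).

bII in Ab minor has root Bbb; the chord is Bbb-Db-Fb.
The figure 6 means first inversion — the third is in the bass.

Db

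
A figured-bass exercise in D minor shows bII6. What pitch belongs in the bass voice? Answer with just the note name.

bII in D minor has root Eb; the chord is Eb-G-Bb.
The figure 6 means first inversion — the third is in the bass.

G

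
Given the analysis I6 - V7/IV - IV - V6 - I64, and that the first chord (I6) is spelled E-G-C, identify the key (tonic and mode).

The chord C/E is a major triad rooted on C; its label is I6.
If C is scale degree 1 and the mode makes that degree carry a major triad, the tonic is C and the mode is major.

C major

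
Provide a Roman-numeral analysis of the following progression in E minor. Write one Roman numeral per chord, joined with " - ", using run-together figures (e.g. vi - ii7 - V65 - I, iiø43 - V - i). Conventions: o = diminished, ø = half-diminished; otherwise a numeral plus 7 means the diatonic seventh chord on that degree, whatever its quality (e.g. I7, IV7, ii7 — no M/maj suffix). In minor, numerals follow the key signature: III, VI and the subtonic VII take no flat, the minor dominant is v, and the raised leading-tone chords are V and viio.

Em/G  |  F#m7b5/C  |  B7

Em/G: minor triad on E = scale degree 1 → i6.
F#m7b5/C has root F#, degree 2 in E minor, so iiø43.
B7: dominant seventh chord on B = scale degree 5 → V7.

i6 - iiø43 - V7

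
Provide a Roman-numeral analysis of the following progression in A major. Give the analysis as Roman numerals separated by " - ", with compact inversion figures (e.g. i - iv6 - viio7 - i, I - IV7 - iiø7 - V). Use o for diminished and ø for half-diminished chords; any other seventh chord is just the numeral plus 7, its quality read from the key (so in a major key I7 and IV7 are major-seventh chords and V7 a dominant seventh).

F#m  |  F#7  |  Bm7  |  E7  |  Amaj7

vi - V7/ii - ii7 - V7 - I7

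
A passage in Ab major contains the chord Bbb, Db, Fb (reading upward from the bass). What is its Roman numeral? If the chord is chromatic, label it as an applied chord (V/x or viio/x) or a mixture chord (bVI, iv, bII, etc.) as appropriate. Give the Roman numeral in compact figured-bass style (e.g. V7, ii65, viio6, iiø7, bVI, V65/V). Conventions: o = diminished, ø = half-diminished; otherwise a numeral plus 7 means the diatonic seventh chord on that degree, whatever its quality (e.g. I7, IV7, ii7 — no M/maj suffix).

bII

The pitches Bbb-Db-Fb form a major triad rooted on Bbb.
Bbb is the lowered second degree of Ab major (diatonic 2 would be Bb). This is the Neapolitan chord — a major triad on the lowered second degree.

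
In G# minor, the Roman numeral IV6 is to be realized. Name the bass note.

IV in G# minor has root C#; the chord is C#-E#-G#.
The figure 6 means first inversion — the third is in the bass.

E#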